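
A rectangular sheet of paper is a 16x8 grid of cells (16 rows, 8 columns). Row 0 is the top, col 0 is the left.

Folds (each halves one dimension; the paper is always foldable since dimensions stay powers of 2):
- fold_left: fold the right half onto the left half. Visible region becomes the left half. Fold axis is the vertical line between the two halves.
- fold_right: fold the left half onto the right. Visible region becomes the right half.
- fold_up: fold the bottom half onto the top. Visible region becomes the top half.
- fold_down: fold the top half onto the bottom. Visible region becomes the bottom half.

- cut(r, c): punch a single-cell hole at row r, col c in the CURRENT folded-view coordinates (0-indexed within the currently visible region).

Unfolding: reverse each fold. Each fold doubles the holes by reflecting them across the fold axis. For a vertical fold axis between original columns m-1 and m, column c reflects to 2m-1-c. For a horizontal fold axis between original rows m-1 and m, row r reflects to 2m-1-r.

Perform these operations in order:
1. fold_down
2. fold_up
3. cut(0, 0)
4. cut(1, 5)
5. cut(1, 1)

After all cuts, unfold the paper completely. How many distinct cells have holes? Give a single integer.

Answer: 12

Derivation:
Op 1 fold_down: fold axis h@8; visible region now rows[8,16) x cols[0,8) = 8x8
Op 2 fold_up: fold axis h@12; visible region now rows[8,12) x cols[0,8) = 4x8
Op 3 cut(0, 0): punch at orig (8,0); cuts so far [(8, 0)]; region rows[8,12) x cols[0,8) = 4x8
Op 4 cut(1, 5): punch at orig (9,5); cuts so far [(8, 0), (9, 5)]; region rows[8,12) x cols[0,8) = 4x8
Op 5 cut(1, 1): punch at orig (9,1); cuts so far [(8, 0), (9, 1), (9, 5)]; region rows[8,12) x cols[0,8) = 4x8
Unfold 1 (reflect across h@12): 6 holes -> [(8, 0), (9, 1), (9, 5), (14, 1), (14, 5), (15, 0)]
Unfold 2 (reflect across h@8): 12 holes -> [(0, 0), (1, 1), (1, 5), (6, 1), (6, 5), (7, 0), (8, 0), (9, 1), (9, 5), (14, 1), (14, 5), (15, 0)]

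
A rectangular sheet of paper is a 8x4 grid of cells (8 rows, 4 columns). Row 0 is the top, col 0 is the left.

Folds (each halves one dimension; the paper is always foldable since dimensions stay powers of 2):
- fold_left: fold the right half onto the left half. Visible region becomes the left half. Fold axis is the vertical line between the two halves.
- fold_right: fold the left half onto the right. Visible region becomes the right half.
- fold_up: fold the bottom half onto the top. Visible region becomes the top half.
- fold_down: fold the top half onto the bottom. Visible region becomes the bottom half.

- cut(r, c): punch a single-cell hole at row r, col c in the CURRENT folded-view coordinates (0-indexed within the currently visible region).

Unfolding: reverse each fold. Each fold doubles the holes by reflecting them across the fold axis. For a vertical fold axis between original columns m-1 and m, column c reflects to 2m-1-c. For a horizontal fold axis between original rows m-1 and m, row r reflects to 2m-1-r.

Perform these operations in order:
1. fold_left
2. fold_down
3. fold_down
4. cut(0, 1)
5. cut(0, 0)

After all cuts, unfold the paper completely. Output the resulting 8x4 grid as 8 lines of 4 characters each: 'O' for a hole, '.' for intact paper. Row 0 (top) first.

Answer: ....
OOOO
OOOO
....
....
OOOO
OOOO
....

Derivation:
Op 1 fold_left: fold axis v@2; visible region now rows[0,8) x cols[0,2) = 8x2
Op 2 fold_down: fold axis h@4; visible region now rows[4,8) x cols[0,2) = 4x2
Op 3 fold_down: fold axis h@6; visible region now rows[6,8) x cols[0,2) = 2x2
Op 4 cut(0, 1): punch at orig (6,1); cuts so far [(6, 1)]; region rows[6,8) x cols[0,2) = 2x2
Op 5 cut(0, 0): punch at orig (6,0); cuts so far [(6, 0), (6, 1)]; region rows[6,8) x cols[0,2) = 2x2
Unfold 1 (reflect across h@6): 4 holes -> [(5, 0), (5, 1), (6, 0), (6, 1)]
Unfold 2 (reflect across h@4): 8 holes -> [(1, 0), (1, 1), (2, 0), (2, 1), (5, 0), (5, 1), (6, 0), (6, 1)]
Unfold 3 (reflect across v@2): 16 holes -> [(1, 0), (1, 1), (1, 2), (1, 3), (2, 0), (2, 1), (2, 2), (2, 3), (5, 0), (5, 1), (5, 2), (5, 3), (6, 0), (6, 1), (6, 2), (6, 3)]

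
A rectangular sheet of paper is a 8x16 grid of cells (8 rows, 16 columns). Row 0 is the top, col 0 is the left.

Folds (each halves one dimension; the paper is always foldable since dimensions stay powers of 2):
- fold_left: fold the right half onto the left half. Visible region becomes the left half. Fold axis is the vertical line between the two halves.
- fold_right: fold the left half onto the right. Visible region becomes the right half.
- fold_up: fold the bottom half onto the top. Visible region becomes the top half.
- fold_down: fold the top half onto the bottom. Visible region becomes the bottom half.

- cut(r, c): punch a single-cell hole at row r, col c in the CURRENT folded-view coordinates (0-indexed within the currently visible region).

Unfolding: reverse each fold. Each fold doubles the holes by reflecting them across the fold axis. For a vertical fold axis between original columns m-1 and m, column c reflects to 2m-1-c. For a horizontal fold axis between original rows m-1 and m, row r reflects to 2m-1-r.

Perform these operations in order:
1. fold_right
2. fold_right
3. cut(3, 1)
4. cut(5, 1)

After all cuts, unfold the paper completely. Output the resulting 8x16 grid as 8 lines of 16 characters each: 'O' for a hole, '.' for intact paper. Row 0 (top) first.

Op 1 fold_right: fold axis v@8; visible region now rows[0,8) x cols[8,16) = 8x8
Op 2 fold_right: fold axis v@12; visible region now rows[0,8) x cols[12,16) = 8x4
Op 3 cut(3, 1): punch at orig (3,13); cuts so far [(3, 13)]; region rows[0,8) x cols[12,16) = 8x4
Op 4 cut(5, 1): punch at orig (5,13); cuts so far [(3, 13), (5, 13)]; region rows[0,8) x cols[12,16) = 8x4
Unfold 1 (reflect across v@12): 4 holes -> [(3, 10), (3, 13), (5, 10), (5, 13)]
Unfold 2 (reflect across v@8): 8 holes -> [(3, 2), (3, 5), (3, 10), (3, 13), (5, 2), (5, 5), (5, 10), (5, 13)]

Answer: ................
................
................
..O..O....O..O..
................
..O..O....O..O..
................
................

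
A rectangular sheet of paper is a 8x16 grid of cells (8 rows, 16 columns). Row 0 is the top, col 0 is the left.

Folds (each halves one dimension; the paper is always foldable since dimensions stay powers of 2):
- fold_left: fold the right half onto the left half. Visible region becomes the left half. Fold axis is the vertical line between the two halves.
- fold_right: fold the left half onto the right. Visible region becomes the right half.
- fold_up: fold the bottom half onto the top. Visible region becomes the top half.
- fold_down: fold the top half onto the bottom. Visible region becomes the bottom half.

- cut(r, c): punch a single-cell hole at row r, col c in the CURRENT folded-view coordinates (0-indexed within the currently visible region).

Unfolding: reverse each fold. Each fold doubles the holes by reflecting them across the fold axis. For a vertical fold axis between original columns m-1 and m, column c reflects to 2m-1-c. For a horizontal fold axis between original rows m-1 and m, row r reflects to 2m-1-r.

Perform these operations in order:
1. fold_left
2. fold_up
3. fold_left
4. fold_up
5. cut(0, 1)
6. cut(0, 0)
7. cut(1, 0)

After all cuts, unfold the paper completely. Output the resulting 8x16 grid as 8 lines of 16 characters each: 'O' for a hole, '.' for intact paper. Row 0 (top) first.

Op 1 fold_left: fold axis v@8; visible region now rows[0,8) x cols[0,8) = 8x8
Op 2 fold_up: fold axis h@4; visible region now rows[0,4) x cols[0,8) = 4x8
Op 3 fold_left: fold axis v@4; visible region now rows[0,4) x cols[0,4) = 4x4
Op 4 fold_up: fold axis h@2; visible region now rows[0,2) x cols[0,4) = 2x4
Op 5 cut(0, 1): punch at orig (0,1); cuts so far [(0, 1)]; region rows[0,2) x cols[0,4) = 2x4
Op 6 cut(0, 0): punch at orig (0,0); cuts so far [(0, 0), (0, 1)]; region rows[0,2) x cols[0,4) = 2x4
Op 7 cut(1, 0): punch at orig (1,0); cuts so far [(0, 0), (0, 1), (1, 0)]; region rows[0,2) x cols[0,4) = 2x4
Unfold 1 (reflect across h@2): 6 holes -> [(0, 0), (0, 1), (1, 0), (2, 0), (3, 0), (3, 1)]
Unfold 2 (reflect across v@4): 12 holes -> [(0, 0), (0, 1), (0, 6), (0, 7), (1, 0), (1, 7), (2, 0), (2, 7), (3, 0), (3, 1), (3, 6), (3, 7)]
Unfold 3 (reflect across h@4): 24 holes -> [(0, 0), (0, 1), (0, 6), (0, 7), (1, 0), (1, 7), (2, 0), (2, 7), (3, 0), (3, 1), (3, 6), (3, 7), (4, 0), (4, 1), (4, 6), (4, 7), (5, 0), (5, 7), (6, 0), (6, 7), (7, 0), (7, 1), (7, 6), (7, 7)]
Unfold 4 (reflect across v@8): 48 holes -> [(0, 0), (0, 1), (0, 6), (0, 7), (0, 8), (0, 9), (0, 14), (0, 15), (1, 0), (1, 7), (1, 8), (1, 15), (2, 0), (2, 7), (2, 8), (2, 15), (3, 0), (3, 1), (3, 6), (3, 7), (3, 8), (3, 9), (3, 14), (3, 15), (4, 0), (4, 1), (4, 6), (4, 7), (4, 8), (4, 9), (4, 14), (4, 15), (5, 0), (5, 7), (5, 8), (5, 15), (6, 0), (6, 7), (6, 8), (6, 15), (7, 0), (7, 1), (7, 6), (7, 7), (7, 8), (7, 9), (7, 14), (7, 15)]

Answer: OO....OOOO....OO
O......OO......O
O......OO......O
OO....OOOO....OO
OO....OOOO....OO
O......OO......O
O......OO......O
OO....OOOO....OO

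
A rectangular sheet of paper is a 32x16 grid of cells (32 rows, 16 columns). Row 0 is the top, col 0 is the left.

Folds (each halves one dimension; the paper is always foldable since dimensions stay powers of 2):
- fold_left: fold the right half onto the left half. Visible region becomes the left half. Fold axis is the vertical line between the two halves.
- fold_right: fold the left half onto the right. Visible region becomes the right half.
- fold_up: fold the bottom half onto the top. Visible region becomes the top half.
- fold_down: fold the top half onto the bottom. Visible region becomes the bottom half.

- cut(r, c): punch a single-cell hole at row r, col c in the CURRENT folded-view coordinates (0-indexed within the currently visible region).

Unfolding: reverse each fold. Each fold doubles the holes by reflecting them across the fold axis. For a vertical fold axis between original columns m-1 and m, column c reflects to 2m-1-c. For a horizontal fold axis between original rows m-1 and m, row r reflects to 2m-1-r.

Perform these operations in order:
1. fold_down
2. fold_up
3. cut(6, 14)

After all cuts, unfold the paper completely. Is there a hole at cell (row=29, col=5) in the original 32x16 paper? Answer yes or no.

Answer: no

Derivation:
Op 1 fold_down: fold axis h@16; visible region now rows[16,32) x cols[0,16) = 16x16
Op 2 fold_up: fold axis h@24; visible region now rows[16,24) x cols[0,16) = 8x16
Op 3 cut(6, 14): punch at orig (22,14); cuts so far [(22, 14)]; region rows[16,24) x cols[0,16) = 8x16
Unfold 1 (reflect across h@24): 2 holes -> [(22, 14), (25, 14)]
Unfold 2 (reflect across h@16): 4 holes -> [(6, 14), (9, 14), (22, 14), (25, 14)]
Holes: [(6, 14), (9, 14), (22, 14), (25, 14)]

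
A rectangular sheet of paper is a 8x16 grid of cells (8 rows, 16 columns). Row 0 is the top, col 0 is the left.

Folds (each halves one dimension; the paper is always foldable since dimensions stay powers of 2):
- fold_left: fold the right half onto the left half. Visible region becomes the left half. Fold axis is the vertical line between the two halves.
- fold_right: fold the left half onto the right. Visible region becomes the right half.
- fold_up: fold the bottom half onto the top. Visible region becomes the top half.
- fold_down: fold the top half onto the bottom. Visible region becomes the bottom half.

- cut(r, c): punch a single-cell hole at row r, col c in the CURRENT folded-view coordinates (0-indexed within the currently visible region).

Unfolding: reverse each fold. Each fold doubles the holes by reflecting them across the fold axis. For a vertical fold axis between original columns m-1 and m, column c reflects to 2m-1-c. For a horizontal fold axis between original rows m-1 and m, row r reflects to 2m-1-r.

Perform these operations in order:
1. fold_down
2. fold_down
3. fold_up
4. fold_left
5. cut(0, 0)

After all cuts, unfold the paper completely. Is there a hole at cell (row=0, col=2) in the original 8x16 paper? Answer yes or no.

Op 1 fold_down: fold axis h@4; visible region now rows[4,8) x cols[0,16) = 4x16
Op 2 fold_down: fold axis h@6; visible region now rows[6,8) x cols[0,16) = 2x16
Op 3 fold_up: fold axis h@7; visible region now rows[6,7) x cols[0,16) = 1x16
Op 4 fold_left: fold axis v@8; visible region now rows[6,7) x cols[0,8) = 1x8
Op 5 cut(0, 0): punch at orig (6,0); cuts so far [(6, 0)]; region rows[6,7) x cols[0,8) = 1x8
Unfold 1 (reflect across v@8): 2 holes -> [(6, 0), (6, 15)]
Unfold 2 (reflect across h@7): 4 holes -> [(6, 0), (6, 15), (7, 0), (7, 15)]
Unfold 3 (reflect across h@6): 8 holes -> [(4, 0), (4, 15), (5, 0), (5, 15), (6, 0), (6, 15), (7, 0), (7, 15)]
Unfold 4 (reflect across h@4): 16 holes -> [(0, 0), (0, 15), (1, 0), (1, 15), (2, 0), (2, 15), (3, 0), (3, 15), (4, 0), (4, 15), (5, 0), (5, 15), (6, 0), (6, 15), (7, 0), (7, 15)]
Holes: [(0, 0), (0, 15), (1, 0), (1, 15), (2, 0), (2, 15), (3, 0), (3, 15), (4, 0), (4, 15), (5, 0), (5, 15), (6, 0), (6, 15), (7, 0), (7, 15)]

Answer: no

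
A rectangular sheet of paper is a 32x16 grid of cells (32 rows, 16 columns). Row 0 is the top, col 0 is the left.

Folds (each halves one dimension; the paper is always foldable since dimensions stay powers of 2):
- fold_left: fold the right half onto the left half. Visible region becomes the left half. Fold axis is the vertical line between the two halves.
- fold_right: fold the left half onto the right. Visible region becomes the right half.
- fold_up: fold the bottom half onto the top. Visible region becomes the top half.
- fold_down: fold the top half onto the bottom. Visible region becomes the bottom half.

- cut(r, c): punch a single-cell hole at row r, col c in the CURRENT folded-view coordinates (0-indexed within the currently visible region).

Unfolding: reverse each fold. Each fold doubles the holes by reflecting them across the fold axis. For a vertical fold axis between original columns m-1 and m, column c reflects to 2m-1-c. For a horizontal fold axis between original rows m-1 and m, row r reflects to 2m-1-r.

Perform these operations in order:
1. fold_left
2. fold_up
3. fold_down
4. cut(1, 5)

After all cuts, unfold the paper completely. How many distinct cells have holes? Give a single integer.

Answer: 8

Derivation:
Op 1 fold_left: fold axis v@8; visible region now rows[0,32) x cols[0,8) = 32x8
Op 2 fold_up: fold axis h@16; visible region now rows[0,16) x cols[0,8) = 16x8
Op 3 fold_down: fold axis h@8; visible region now rows[8,16) x cols[0,8) = 8x8
Op 4 cut(1, 5): punch at orig (9,5); cuts so far [(9, 5)]; region rows[8,16) x cols[0,8) = 8x8
Unfold 1 (reflect across h@8): 2 holes -> [(6, 5), (9, 5)]
Unfold 2 (reflect across h@16): 4 holes -> [(6, 5), (9, 5), (22, 5), (25, 5)]
Unfold 3 (reflect across v@8): 8 holes -> [(6, 5), (6, 10), (9, 5), (9, 10), (22, 5), (22, 10), (25, 5), (25, 10)]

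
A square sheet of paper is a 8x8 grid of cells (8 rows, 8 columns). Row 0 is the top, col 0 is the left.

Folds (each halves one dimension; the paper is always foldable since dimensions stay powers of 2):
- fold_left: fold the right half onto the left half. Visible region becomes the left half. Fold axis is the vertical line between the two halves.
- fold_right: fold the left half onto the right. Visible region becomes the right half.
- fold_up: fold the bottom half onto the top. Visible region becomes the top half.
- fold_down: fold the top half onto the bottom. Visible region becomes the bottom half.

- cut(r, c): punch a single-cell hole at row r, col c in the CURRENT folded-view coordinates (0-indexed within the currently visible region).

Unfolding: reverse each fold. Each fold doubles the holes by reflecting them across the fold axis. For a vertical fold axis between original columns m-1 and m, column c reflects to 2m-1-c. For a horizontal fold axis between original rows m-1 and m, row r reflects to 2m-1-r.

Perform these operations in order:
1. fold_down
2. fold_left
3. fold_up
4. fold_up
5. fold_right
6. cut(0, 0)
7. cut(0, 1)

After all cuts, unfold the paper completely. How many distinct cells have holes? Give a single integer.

Op 1 fold_down: fold axis h@4; visible region now rows[4,8) x cols[0,8) = 4x8
Op 2 fold_left: fold axis v@4; visible region now rows[4,8) x cols[0,4) = 4x4
Op 3 fold_up: fold axis h@6; visible region now rows[4,6) x cols[0,4) = 2x4
Op 4 fold_up: fold axis h@5; visible region now rows[4,5) x cols[0,4) = 1x4
Op 5 fold_right: fold axis v@2; visible region now rows[4,5) x cols[2,4) = 1x2
Op 6 cut(0, 0): punch at orig (4,2); cuts so far [(4, 2)]; region rows[4,5) x cols[2,4) = 1x2
Op 7 cut(0, 1): punch at orig (4,3); cuts so far [(4, 2), (4, 3)]; region rows[4,5) x cols[2,4) = 1x2
Unfold 1 (reflect across v@2): 4 holes -> [(4, 0), (4, 1), (4, 2), (4, 3)]
Unfold 2 (reflect across h@5): 8 holes -> [(4, 0), (4, 1), (4, 2), (4, 3), (5, 0), (5, 1), (5, 2), (5, 3)]
Unfold 3 (reflect across h@6): 16 holes -> [(4, 0), (4, 1), (4, 2), (4, 3), (5, 0), (5, 1), (5, 2), (5, 3), (6, 0), (6, 1), (6, 2), (6, 3), (7, 0), (7, 1), (7, 2), (7, 3)]
Unfold 4 (reflect across v@4): 32 holes -> [(4, 0), (4, 1), (4, 2), (4, 3), (4, 4), (4, 5), (4, 6), (4, 7), (5, 0), (5, 1), (5, 2), (5, 3), (5, 4), (5, 5), (5, 6), (5, 7), (6, 0), (6, 1), (6, 2), (6, 3), (6, 4), (6, 5), (6, 6), (6, 7), (7, 0), (7, 1), (7, 2), (7, 3), (7, 4), (7, 5), (7, 6), (7, 7)]
Unfold 5 (reflect across h@4): 64 holes -> [(0, 0), (0, 1), (0, 2), (0, 3), (0, 4), (0, 5), (0, 6), (0, 7), (1, 0), (1, 1), (1, 2), (1, 3), (1, 4), (1, 5), (1, 6), (1, 7), (2, 0), (2, 1), (2, 2), (2, 3), (2, 4), (2, 5), (2, 6), (2, 7), (3, 0), (3, 1), (3, 2), (3, 3), (3, 4), (3, 5), (3, 6), (3, 7), (4, 0), (4, 1), (4, 2), (4, 3), (4, 4), (4, 5), (4, 6), (4, 7), (5, 0), (5, 1), (5, 2), (5, 3), (5, 4), (5, 5), (5, 6), (5, 7), (6, 0), (6, 1), (6, 2), (6, 3), (6, 4), (6, 5), (6, 6), (6, 7), (7, 0), (7, 1), (7, 2), (7, 3), (7, 4), (7, 5), (7, 6), (7, 7)]

Answer: 64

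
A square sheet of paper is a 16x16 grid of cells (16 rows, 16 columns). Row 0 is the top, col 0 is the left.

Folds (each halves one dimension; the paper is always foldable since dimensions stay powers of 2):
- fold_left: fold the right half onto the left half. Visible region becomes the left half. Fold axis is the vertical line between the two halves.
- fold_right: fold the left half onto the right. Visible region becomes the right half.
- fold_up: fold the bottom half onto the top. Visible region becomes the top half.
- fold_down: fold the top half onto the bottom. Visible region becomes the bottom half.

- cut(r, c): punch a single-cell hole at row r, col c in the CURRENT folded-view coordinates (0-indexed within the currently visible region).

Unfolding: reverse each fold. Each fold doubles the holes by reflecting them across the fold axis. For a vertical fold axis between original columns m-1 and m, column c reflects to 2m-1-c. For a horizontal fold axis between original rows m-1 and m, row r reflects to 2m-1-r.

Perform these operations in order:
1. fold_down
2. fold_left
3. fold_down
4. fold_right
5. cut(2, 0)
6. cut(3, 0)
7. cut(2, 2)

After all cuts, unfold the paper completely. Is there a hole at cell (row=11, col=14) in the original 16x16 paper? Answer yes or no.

Answer: no

Derivation:
Op 1 fold_down: fold axis h@8; visible region now rows[8,16) x cols[0,16) = 8x16
Op 2 fold_left: fold axis v@8; visible region now rows[8,16) x cols[0,8) = 8x8
Op 3 fold_down: fold axis h@12; visible region now rows[12,16) x cols[0,8) = 4x8
Op 4 fold_right: fold axis v@4; visible region now rows[12,16) x cols[4,8) = 4x4
Op 5 cut(2, 0): punch at orig (14,4); cuts so far [(14, 4)]; region rows[12,16) x cols[4,8) = 4x4
Op 6 cut(3, 0): punch at orig (15,4); cuts so far [(14, 4), (15, 4)]; region rows[12,16) x cols[4,8) = 4x4
Op 7 cut(2, 2): punch at orig (14,6); cuts so far [(14, 4), (14, 6), (15, 4)]; region rows[12,16) x cols[4,8) = 4x4
Unfold 1 (reflect across v@4): 6 holes -> [(14, 1), (14, 3), (14, 4), (14, 6), (15, 3), (15, 4)]
Unfold 2 (reflect across h@12): 12 holes -> [(8, 3), (8, 4), (9, 1), (9, 3), (9, 4), (9, 6), (14, 1), (14, 3), (14, 4), (14, 6), (15, 3), (15, 4)]
Unfold 3 (reflect across v@8): 24 holes -> [(8, 3), (8, 4), (8, 11), (8, 12), (9, 1), (9, 3), (9, 4), (9, 6), (9, 9), (9, 11), (9, 12), (9, 14), (14, 1), (14, 3), (14, 4), (14, 6), (14, 9), (14, 11), (14, 12), (14, 14), (15, 3), (15, 4), (15, 11), (15, 12)]
Unfold 4 (reflect across h@8): 48 holes -> [(0, 3), (0, 4), (0, 11), (0, 12), (1, 1), (1, 3), (1, 4), (1, 6), (1, 9), (1, 11), (1, 12), (1, 14), (6, 1), (6, 3), (6, 4), (6, 6), (6, 9), (6, 11), (6, 12), (6, 14), (7, 3), (7, 4), (7, 11), (7, 12), (8, 3), (8, 4), (8, 11), (8, 12), (9, 1), (9, 3), (9, 4), (9, 6), (9, 9), (9, 11), (9, 12), (9, 14), (14, 1), (14, 3), (14, 4), (14, 6), (14, 9), (14, 11), (14, 12), (14, 14), (15, 3), (15, 4), (15, 11), (15, 12)]
Holes: [(0, 3), (0, 4), (0, 11), (0, 12), (1, 1), (1, 3), (1, 4), (1, 6), (1, 9), (1, 11), (1, 12), (1, 14), (6, 1), (6, 3), (6, 4), (6, 6), (6, 9), (6, 11), (6, 12), (6, 14), (7, 3), (7, 4), (7, 11), (7, 12), (8, 3), (8, 4), (8, 11), (8, 12), (9, 1), (9, 3), (9, 4), (9, 6), (9, 9), (9, 11), (9, 12), (9, 14), (14, 1), (14, 3), (14, 4), (14, 6), (14, 9), (14, 11), (14, 12), (14, 14), (15, 3), (15, 4), (15, 11), (15, 12)]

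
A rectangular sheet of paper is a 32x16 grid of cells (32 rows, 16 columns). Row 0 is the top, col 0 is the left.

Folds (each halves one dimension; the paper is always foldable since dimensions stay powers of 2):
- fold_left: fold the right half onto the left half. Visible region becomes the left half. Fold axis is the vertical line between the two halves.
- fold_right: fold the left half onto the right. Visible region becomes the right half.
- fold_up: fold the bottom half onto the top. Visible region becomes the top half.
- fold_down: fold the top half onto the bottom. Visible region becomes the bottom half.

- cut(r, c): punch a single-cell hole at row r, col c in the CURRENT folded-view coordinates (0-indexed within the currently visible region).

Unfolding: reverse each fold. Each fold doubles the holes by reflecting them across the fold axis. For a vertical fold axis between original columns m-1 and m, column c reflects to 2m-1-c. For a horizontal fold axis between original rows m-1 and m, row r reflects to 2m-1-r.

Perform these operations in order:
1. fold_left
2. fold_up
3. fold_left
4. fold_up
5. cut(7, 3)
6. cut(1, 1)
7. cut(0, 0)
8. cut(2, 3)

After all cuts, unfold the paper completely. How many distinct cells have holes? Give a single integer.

Op 1 fold_left: fold axis v@8; visible region now rows[0,32) x cols[0,8) = 32x8
Op 2 fold_up: fold axis h@16; visible region now rows[0,16) x cols[0,8) = 16x8
Op 3 fold_left: fold axis v@4; visible region now rows[0,16) x cols[0,4) = 16x4
Op 4 fold_up: fold axis h@8; visible region now rows[0,8) x cols[0,4) = 8x4
Op 5 cut(7, 3): punch at orig (7,3); cuts so far [(7, 3)]; region rows[0,8) x cols[0,4) = 8x4
Op 6 cut(1, 1): punch at orig (1,1); cuts so far [(1, 1), (7, 3)]; region rows[0,8) x cols[0,4) = 8x4
Op 7 cut(0, 0): punch at orig (0,0); cuts so far [(0, 0), (1, 1), (7, 3)]; region rows[0,8) x cols[0,4) = 8x4
Op 8 cut(2, 3): punch at orig (2,3); cuts so far [(0, 0), (1, 1), (2, 3), (7, 3)]; region rows[0,8) x cols[0,4) = 8x4
Unfold 1 (reflect across h@8): 8 holes -> [(0, 0), (1, 1), (2, 3), (7, 3), (8, 3), (13, 3), (14, 1), (15, 0)]
Unfold 2 (reflect across v@4): 16 holes -> [(0, 0), (0, 7), (1, 1), (1, 6), (2, 3), (2, 4), (7, 3), (7, 4), (8, 3), (8, 4), (13, 3), (13, 4), (14, 1), (14, 6), (15, 0), (15, 7)]
Unfold 3 (reflect across h@16): 32 holes -> [(0, 0), (0, 7), (1, 1), (1, 6), (2, 3), (2, 4), (7, 3), (7, 4), (8, 3), (8, 4), (13, 3), (13, 4), (14, 1), (14, 6), (15, 0), (15, 7), (16, 0), (16, 7), (17, 1), (17, 6), (18, 3), (18, 4), (23, 3), (23, 4), (24, 3), (24, 4), (29, 3), (29, 4), (30, 1), (30, 6), (31, 0), (31, 7)]
Unfold 4 (reflect across v@8): 64 holes -> [(0, 0), (0, 7), (0, 8), (0, 15), (1, 1), (1, 6), (1, 9), (1, 14), (2, 3), (2, 4), (2, 11), (2, 12), (7, 3), (7, 4), (7, 11), (7, 12), (8, 3), (8, 4), (8, 11), (8, 12), (13, 3), (13, 4), (13, 11), (13, 12), (14, 1), (14, 6), (14, 9), (14, 14), (15, 0), (15, 7), (15, 8), (15, 15), (16, 0), (16, 7), (16, 8), (16, 15), (17, 1), (17, 6), (17, 9), (17, 14), (18, 3), (18, 4), (18, 11), (18, 12), (23, 3), (23, 4), (23, 11), (23, 12), (24, 3), (24, 4), (24, 11), (24, 12), (29, 3), (29, 4), (29, 11), (29, 12), (30, 1), (30, 6), (30, 9), (30, 14), (31, 0), (31, 7), (31, 8), (31, 15)]

Answer: 64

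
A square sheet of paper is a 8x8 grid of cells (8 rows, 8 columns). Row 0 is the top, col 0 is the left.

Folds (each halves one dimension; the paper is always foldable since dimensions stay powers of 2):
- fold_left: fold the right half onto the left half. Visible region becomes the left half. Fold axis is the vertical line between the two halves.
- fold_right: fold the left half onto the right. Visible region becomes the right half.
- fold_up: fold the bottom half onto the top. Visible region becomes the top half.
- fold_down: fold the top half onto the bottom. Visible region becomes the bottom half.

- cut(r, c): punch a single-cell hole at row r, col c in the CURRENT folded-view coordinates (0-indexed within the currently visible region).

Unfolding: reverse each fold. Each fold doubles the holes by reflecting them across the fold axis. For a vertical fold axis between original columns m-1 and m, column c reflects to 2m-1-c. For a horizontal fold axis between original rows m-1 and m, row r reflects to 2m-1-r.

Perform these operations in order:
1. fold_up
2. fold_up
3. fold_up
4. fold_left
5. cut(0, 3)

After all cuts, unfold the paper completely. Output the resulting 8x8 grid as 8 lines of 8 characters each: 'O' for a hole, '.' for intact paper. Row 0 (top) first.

Answer: ...OO...
...OO...
...OO...
...OO...
...OO...
...OO...
...OO...
...OO...

Derivation:
Op 1 fold_up: fold axis h@4; visible region now rows[0,4) x cols[0,8) = 4x8
Op 2 fold_up: fold axis h@2; visible region now rows[0,2) x cols[0,8) = 2x8
Op 3 fold_up: fold axis h@1; visible region now rows[0,1) x cols[0,8) = 1x8
Op 4 fold_left: fold axis v@4; visible region now rows[0,1) x cols[0,4) = 1x4
Op 5 cut(0, 3): punch at orig (0,3); cuts so far [(0, 3)]; region rows[0,1) x cols[0,4) = 1x4
Unfold 1 (reflect across v@4): 2 holes -> [(0, 3), (0, 4)]
Unfold 2 (reflect across h@1): 4 holes -> [(0, 3), (0, 4), (1, 3), (1, 4)]
Unfold 3 (reflect across h@2): 8 holes -> [(0, 3), (0, 4), (1, 3), (1, 4), (2, 3), (2, 4), (3, 3), (3, 4)]
Unfold 4 (reflect across h@4): 16 holes -> [(0, 3), (0, 4), (1, 3), (1, 4), (2, 3), (2, 4), (3, 3), (3, 4), (4, 3), (4, 4), (5, 3), (5, 4), (6, 3), (6, 4), (7, 3), (7, 4)]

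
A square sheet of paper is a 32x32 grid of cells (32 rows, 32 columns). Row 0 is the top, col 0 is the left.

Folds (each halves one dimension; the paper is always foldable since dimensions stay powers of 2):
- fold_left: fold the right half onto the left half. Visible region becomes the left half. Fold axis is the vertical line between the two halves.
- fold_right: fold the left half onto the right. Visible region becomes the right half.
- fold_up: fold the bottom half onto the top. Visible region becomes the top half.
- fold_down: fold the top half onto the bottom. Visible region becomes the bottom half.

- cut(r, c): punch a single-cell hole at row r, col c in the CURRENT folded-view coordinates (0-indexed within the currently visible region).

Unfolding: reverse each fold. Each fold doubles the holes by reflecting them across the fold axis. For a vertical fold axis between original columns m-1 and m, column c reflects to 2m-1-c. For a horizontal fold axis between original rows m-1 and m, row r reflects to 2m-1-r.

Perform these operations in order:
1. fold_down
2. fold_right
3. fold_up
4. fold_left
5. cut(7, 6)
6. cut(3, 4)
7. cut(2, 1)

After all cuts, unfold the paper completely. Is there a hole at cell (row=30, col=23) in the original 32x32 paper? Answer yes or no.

Op 1 fold_down: fold axis h@16; visible region now rows[16,32) x cols[0,32) = 16x32
Op 2 fold_right: fold axis v@16; visible region now rows[16,32) x cols[16,32) = 16x16
Op 3 fold_up: fold axis h@24; visible region now rows[16,24) x cols[16,32) = 8x16
Op 4 fold_left: fold axis v@24; visible region now rows[16,24) x cols[16,24) = 8x8
Op 5 cut(7, 6): punch at orig (23,22); cuts so far [(23, 22)]; region rows[16,24) x cols[16,24) = 8x8
Op 6 cut(3, 4): punch at orig (19,20); cuts so far [(19, 20), (23, 22)]; region rows[16,24) x cols[16,24) = 8x8
Op 7 cut(2, 1): punch at orig (18,17); cuts so far [(18, 17), (19, 20), (23, 22)]; region rows[16,24) x cols[16,24) = 8x8
Unfold 1 (reflect across v@24): 6 holes -> [(18, 17), (18, 30), (19, 20), (19, 27), (23, 22), (23, 25)]
Unfold 2 (reflect across h@24): 12 holes -> [(18, 17), (18, 30), (19, 20), (19, 27), (23, 22), (23, 25), (24, 22), (24, 25), (28, 20), (28, 27), (29, 17), (29, 30)]
Unfold 3 (reflect across v@16): 24 holes -> [(18, 1), (18, 14), (18, 17), (18, 30), (19, 4), (19, 11), (19, 20), (19, 27), (23, 6), (23, 9), (23, 22), (23, 25), (24, 6), (24, 9), (24, 22), (24, 25), (28, 4), (28, 11), (28, 20), (28, 27), (29, 1), (29, 14), (29, 17), (29, 30)]
Unfold 4 (reflect across h@16): 48 holes -> [(2, 1), (2, 14), (2, 17), (2, 30), (3, 4), (3, 11), (3, 20), (3, 27), (7, 6), (7, 9), (7, 22), (7, 25), (8, 6), (8, 9), (8, 22), (8, 25), (12, 4), (12, 11), (12, 20), (12, 27), (13, 1), (13, 14), (13, 17), (13, 30), (18, 1), (18, 14), (18, 17), (18, 30), (19, 4), (19, 11), (19, 20), (19, 27), (23, 6), (23, 9), (23, 22), (23, 25), (24, 6), (24, 9), (24, 22), (24, 25), (28, 4), (28, 11), (28, 20), (28, 27), (29, 1), (29, 14), (29, 17), (29, 30)]
Holes: [(2, 1), (2, 14), (2, 17), (2, 30), (3, 4), (3, 11), (3, 20), (3, 27), (7, 6), (7, 9), (7, 22), (7, 25), (8, 6), (8, 9), (8, 22), (8, 25), (12, 4), (12, 11), (12, 20), (12, 27), (13, 1), (13, 14), (13, 17), (13, 30), (18, 1), (18, 14), (18, 17), (18, 30), (19, 4), (19, 11), (19, 20), (19, 27), (23, 6), (23, 9), (23, 22), (23, 25), (24, 6), (24, 9), (24, 22), (24, 25), (28, 4), (28, 11), (28, 20), (28, 27), (29, 1), (29, 14), (29, 17), (29, 30)]

Answer: no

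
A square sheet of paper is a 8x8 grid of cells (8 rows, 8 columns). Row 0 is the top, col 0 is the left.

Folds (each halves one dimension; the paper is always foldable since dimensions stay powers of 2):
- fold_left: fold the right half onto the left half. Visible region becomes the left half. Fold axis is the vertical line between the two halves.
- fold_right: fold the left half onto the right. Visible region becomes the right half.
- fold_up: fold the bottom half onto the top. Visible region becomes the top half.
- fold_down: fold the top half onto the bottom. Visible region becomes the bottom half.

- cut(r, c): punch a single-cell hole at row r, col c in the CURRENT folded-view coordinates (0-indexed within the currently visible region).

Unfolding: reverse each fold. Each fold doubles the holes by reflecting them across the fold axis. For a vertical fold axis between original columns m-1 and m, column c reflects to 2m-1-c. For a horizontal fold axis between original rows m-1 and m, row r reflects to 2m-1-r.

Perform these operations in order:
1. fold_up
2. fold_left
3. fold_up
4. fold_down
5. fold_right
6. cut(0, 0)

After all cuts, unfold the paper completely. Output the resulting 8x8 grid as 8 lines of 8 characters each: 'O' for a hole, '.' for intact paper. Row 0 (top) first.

Answer: .OO..OO.
.OO..OO.
.OO..OO.
.OO..OO.
.OO..OO.
.OO..OO.
.OO..OO.
.OO..OO.

Derivation:
Op 1 fold_up: fold axis h@4; visible region now rows[0,4) x cols[0,8) = 4x8
Op 2 fold_left: fold axis v@4; visible region now rows[0,4) x cols[0,4) = 4x4
Op 3 fold_up: fold axis h@2; visible region now rows[0,2) x cols[0,4) = 2x4
Op 4 fold_down: fold axis h@1; visible region now rows[1,2) x cols[0,4) = 1x4
Op 5 fold_right: fold axis v@2; visible region now rows[1,2) x cols[2,4) = 1x2
Op 6 cut(0, 0): punch at orig (1,2); cuts so far [(1, 2)]; region rows[1,2) x cols[2,4) = 1x2
Unfold 1 (reflect across v@2): 2 holes -> [(1, 1), (1, 2)]
Unfold 2 (reflect across h@1): 4 holes -> [(0, 1), (0, 2), (1, 1), (1, 2)]
Unfold 3 (reflect across h@2): 8 holes -> [(0, 1), (0, 2), (1, 1), (1, 2), (2, 1), (2, 2), (3, 1), (3, 2)]
Unfold 4 (reflect across v@4): 16 holes -> [(0, 1), (0, 2), (0, 5), (0, 6), (1, 1), (1, 2), (1, 5), (1, 6), (2, 1), (2, 2), (2, 5), (2, 6), (3, 1), (3, 2), (3, 5), (3, 6)]
Unfold 5 (reflect across h@4): 32 holes -> [(0, 1), (0, 2), (0, 5), (0, 6), (1, 1), (1, 2), (1, 5), (1, 6), (2, 1), (2, 2), (2, 5), (2, 6), (3, 1), (3, 2), (3, 5), (3, 6), (4, 1), (4, 2), (4, 5), (4, 6), (5, 1), (5, 2), (5, 5), (5, 6), (6, 1), (6, 2), (6, 5), (6, 6), (7, 1), (7, 2), (7, 5), (7, 6)]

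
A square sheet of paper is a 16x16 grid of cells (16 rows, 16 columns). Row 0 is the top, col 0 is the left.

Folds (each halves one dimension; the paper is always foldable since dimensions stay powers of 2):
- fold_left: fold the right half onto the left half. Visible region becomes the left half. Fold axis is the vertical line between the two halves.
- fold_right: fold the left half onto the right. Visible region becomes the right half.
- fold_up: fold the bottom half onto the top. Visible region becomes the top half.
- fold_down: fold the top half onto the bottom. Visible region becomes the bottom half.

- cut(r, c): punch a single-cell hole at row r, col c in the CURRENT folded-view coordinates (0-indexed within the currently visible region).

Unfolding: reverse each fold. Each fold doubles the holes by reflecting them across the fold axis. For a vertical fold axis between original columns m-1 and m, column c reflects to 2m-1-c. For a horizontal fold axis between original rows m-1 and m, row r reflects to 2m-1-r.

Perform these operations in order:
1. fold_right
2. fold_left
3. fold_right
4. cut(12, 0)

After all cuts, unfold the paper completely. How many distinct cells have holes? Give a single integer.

Op 1 fold_right: fold axis v@8; visible region now rows[0,16) x cols[8,16) = 16x8
Op 2 fold_left: fold axis v@12; visible region now rows[0,16) x cols[8,12) = 16x4
Op 3 fold_right: fold axis v@10; visible region now rows[0,16) x cols[10,12) = 16x2
Op 4 cut(12, 0): punch at orig (12,10); cuts so far [(12, 10)]; region rows[0,16) x cols[10,12) = 16x2
Unfold 1 (reflect across v@10): 2 holes -> [(12, 9), (12, 10)]
Unfold 2 (reflect across v@12): 4 holes -> [(12, 9), (12, 10), (12, 13), (12, 14)]
Unfold 3 (reflect across v@8): 8 holes -> [(12, 1), (12, 2), (12, 5), (12, 6), (12, 9), (12, 10), (12, 13), (12, 14)]

Answer: 8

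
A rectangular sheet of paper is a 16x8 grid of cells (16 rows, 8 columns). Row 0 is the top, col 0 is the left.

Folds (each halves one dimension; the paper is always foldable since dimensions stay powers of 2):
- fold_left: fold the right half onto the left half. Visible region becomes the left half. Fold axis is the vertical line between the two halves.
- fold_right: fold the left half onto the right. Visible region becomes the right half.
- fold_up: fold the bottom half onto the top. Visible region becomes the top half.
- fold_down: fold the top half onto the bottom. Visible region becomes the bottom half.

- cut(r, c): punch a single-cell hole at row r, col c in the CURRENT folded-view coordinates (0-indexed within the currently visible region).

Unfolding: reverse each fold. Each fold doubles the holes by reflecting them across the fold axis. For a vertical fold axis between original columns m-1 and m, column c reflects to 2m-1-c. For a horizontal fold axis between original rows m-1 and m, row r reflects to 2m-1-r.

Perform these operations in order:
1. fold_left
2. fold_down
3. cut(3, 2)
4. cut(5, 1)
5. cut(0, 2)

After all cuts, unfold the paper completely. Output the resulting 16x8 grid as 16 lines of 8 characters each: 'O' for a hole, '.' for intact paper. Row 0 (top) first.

Answer: ........
........
.O....O.
........
..O..O..
........
........
..O..O..
..O..O..
........
........
..O..O..
........
.O....O.
........
........

Derivation:
Op 1 fold_left: fold axis v@4; visible region now rows[0,16) x cols[0,4) = 16x4
Op 2 fold_down: fold axis h@8; visible region now rows[8,16) x cols[0,4) = 8x4
Op 3 cut(3, 2): punch at orig (11,2); cuts so far [(11, 2)]; region rows[8,16) x cols[0,4) = 8x4
Op 4 cut(5, 1): punch at orig (13,1); cuts so far [(11, 2), (13, 1)]; region rows[8,16) x cols[0,4) = 8x4
Op 5 cut(0, 2): punch at orig (8,2); cuts so far [(8, 2), (11, 2), (13, 1)]; region rows[8,16) x cols[0,4) = 8x4
Unfold 1 (reflect across h@8): 6 holes -> [(2, 1), (4, 2), (7, 2), (8, 2), (11, 2), (13, 1)]
Unfold 2 (reflect across v@4): 12 holes -> [(2, 1), (2, 6), (4, 2), (4, 5), (7, 2), (7, 5), (8, 2), (8, 5), (11, 2), (11, 5), (13, 1), (13, 6)]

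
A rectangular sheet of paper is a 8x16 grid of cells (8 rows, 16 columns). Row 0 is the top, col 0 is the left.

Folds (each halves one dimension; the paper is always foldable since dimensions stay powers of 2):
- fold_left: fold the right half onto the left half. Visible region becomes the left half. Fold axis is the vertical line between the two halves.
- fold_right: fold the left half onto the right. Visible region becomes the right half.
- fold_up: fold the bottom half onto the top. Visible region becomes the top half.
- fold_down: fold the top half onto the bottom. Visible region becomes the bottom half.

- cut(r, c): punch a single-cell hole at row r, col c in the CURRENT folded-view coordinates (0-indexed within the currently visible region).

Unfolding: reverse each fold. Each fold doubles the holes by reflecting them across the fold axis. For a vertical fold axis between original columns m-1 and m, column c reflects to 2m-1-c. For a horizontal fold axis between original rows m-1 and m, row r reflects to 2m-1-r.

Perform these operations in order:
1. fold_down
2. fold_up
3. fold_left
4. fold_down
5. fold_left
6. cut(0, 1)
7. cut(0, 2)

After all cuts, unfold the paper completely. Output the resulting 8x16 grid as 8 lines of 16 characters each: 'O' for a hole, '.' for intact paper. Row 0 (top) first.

Answer: .OO..OO..OO..OO.
.OO..OO..OO..OO.
.OO..OO..OO..OO.
.OO..OO..OO..OO.
.OO..OO..OO..OO.
.OO..OO..OO..OO.
.OO..OO..OO..OO.
.OO..OO..OO..OO.

Derivation:
Op 1 fold_down: fold axis h@4; visible region now rows[4,8) x cols[0,16) = 4x16
Op 2 fold_up: fold axis h@6; visible region now rows[4,6) x cols[0,16) = 2x16
Op 3 fold_left: fold axis v@8; visible region now rows[4,6) x cols[0,8) = 2x8
Op 4 fold_down: fold axis h@5; visible region now rows[5,6) x cols[0,8) = 1x8
Op 5 fold_left: fold axis v@4; visible region now rows[5,6) x cols[0,4) = 1x4
Op 6 cut(0, 1): punch at orig (5,1); cuts so far [(5, 1)]; region rows[5,6) x cols[0,4) = 1x4
Op 7 cut(0, 2): punch at orig (5,2); cuts so far [(5, 1), (5, 2)]; region rows[5,6) x cols[0,4) = 1x4
Unfold 1 (reflect across v@4): 4 holes -> [(5, 1), (5, 2), (5, 5), (5, 6)]
Unfold 2 (reflect across h@5): 8 holes -> [(4, 1), (4, 2), (4, 5), (4, 6), (5, 1), (5, 2), (5, 5), (5, 6)]
Unfold 3 (reflect across v@8): 16 holes -> [(4, 1), (4, 2), (4, 5), (4, 6), (4, 9), (4, 10), (4, 13), (4, 14), (5, 1), (5, 2), (5, 5), (5, 6), (5, 9), (5, 10), (5, 13), (5, 14)]
Unfold 4 (reflect across h@6): 32 holes -> [(4, 1), (4, 2), (4, 5), (4, 6), (4, 9), (4, 10), (4, 13), (4, 14), (5, 1), (5, 2), (5, 5), (5, 6), (5, 9), (5, 10), (5, 13), (5, 14), (6, 1), (6, 2), (6, 5), (6, 6), (6, 9), (6, 10), (6, 13), (6, 14), (7, 1), (7, 2), (7, 5), (7, 6), (7, 9), (7, 10), (7, 13), (7, 14)]
Unfold 5 (reflect across h@4): 64 holes -> [(0, 1), (0, 2), (0, 5), (0, 6), (0, 9), (0, 10), (0, 13), (0, 14), (1, 1), (1, 2), (1, 5), (1, 6), (1, 9), (1, 10), (1, 13), (1, 14), (2, 1), (2, 2), (2, 5), (2, 6), (2, 9), (2, 10), (2, 13), (2, 14), (3, 1), (3, 2), (3, 5), (3, 6), (3, 9), (3, 10), (3, 13), (3, 14), (4, 1), (4, 2), (4, 5), (4, 6), (4, 9), (4, 10), (4, 13), (4, 14), (5, 1), (5, 2), (5, 5), (5, 6), (5, 9), (5, 10), (5, 13), (5, 14), (6, 1), (6, 2), (6, 5), (6, 6), (6, 9), (6, 10), (6, 13), (6, 14), (7, 1), (7, 2), (7, 5), (7, 6), (7, 9), (7, 10), (7, 13), (7, 14)]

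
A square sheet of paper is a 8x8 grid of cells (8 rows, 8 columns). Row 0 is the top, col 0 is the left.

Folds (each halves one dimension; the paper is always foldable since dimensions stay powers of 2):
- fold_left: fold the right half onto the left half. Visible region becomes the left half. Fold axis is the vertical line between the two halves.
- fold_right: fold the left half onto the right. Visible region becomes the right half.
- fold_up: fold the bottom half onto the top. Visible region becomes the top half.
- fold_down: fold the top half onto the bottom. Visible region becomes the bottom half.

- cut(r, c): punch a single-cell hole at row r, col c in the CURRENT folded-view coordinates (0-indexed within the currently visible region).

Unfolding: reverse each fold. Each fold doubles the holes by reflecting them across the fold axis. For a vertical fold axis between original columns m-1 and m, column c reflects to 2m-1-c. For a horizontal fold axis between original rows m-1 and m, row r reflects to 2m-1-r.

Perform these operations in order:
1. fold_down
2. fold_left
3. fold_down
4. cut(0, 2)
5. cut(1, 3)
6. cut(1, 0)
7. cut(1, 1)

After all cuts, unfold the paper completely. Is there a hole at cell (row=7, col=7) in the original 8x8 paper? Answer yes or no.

Answer: yes

Derivation:
Op 1 fold_down: fold axis h@4; visible region now rows[4,8) x cols[0,8) = 4x8
Op 2 fold_left: fold axis v@4; visible region now rows[4,8) x cols[0,4) = 4x4
Op 3 fold_down: fold axis h@6; visible region now rows[6,8) x cols[0,4) = 2x4
Op 4 cut(0, 2): punch at orig (6,2); cuts so far [(6, 2)]; region rows[6,8) x cols[0,4) = 2x4
Op 5 cut(1, 3): punch at orig (7,3); cuts so far [(6, 2), (7, 3)]; region rows[6,8) x cols[0,4) = 2x4
Op 6 cut(1, 0): punch at orig (7,0); cuts so far [(6, 2), (7, 0), (7, 3)]; region rows[6,8) x cols[0,4) = 2x4
Op 7 cut(1, 1): punch at orig (7,1); cuts so far [(6, 2), (7, 0), (7, 1), (7, 3)]; region rows[6,8) x cols[0,4) = 2x4
Unfold 1 (reflect across h@6): 8 holes -> [(4, 0), (4, 1), (4, 3), (5, 2), (6, 2), (7, 0), (7, 1), (7, 3)]
Unfold 2 (reflect across v@4): 16 holes -> [(4, 0), (4, 1), (4, 3), (4, 4), (4, 6), (4, 7), (5, 2), (5, 5), (6, 2), (6, 5), (7, 0), (7, 1), (7, 3), (7, 4), (7, 6), (7, 7)]
Unfold 3 (reflect across h@4): 32 holes -> [(0, 0), (0, 1), (0, 3), (0, 4), (0, 6), (0, 7), (1, 2), (1, 5), (2, 2), (2, 5), (3, 0), (3, 1), (3, 3), (3, 4), (3, 6), (3, 7), (4, 0), (4, 1), (4, 3), (4, 4), (4, 6), (4, 7), (5, 2), (5, 5), (6, 2), (6, 5), (7, 0), (7, 1), (7, 3), (7, 4), (7, 6), (7, 7)]
Holes: [(0, 0), (0, 1), (0, 3), (0, 4), (0, 6), (0, 7), (1, 2), (1, 5), (2, 2), (2, 5), (3, 0), (3, 1), (3, 3), (3, 4), (3, 6), (3, 7), (4, 0), (4, 1), (4, 3), (4, 4), (4, 6), (4, 7), (5, 2), (5, 5), (6, 2), (6, 5), (7, 0), (7, 1), (7, 3), (7, 4), (7, 6), (7, 7)]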